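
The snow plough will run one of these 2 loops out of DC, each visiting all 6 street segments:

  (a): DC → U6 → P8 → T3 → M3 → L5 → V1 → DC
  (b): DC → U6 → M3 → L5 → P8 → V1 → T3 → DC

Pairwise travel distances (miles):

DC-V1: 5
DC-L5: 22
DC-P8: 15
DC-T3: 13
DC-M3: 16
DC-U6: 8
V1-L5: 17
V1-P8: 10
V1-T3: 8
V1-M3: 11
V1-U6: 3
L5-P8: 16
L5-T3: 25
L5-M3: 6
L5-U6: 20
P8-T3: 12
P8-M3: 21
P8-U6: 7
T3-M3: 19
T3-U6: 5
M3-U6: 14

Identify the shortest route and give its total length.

Shortest is (a), total 74 miles.

(a): 8 + 7 + 12 + 19 + 6 + 17 + 5 = 74
(b): 8 + 14 + 6 + 16 + 10 + 8 + 13 = 75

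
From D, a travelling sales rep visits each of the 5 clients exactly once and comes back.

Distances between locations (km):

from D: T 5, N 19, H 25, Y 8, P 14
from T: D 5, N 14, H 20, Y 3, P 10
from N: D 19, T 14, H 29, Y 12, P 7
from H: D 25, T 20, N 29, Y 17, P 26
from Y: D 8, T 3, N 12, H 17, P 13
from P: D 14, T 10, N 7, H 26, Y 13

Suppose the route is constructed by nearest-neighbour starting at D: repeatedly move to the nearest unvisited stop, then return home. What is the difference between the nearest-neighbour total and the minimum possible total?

Excess over optimum: 3 km.

From D: T=5, Y=8, P=14, N=19, H=25 → choose T (5).
From T: Y=3, P=10, N=14, H=20 → choose Y (3).
From Y: N=12, P=13, H=17 → choose N (12).
From N: P=7, H=29 → choose P (7).
From P: H=26 → choose H (26).
NN route D → T → Y → N → P → H → D costs 78.
Optimal: D → T → H → Y → N → P → D costs 75 (by enumerating all 60 distinct tours).
Excess = 78 − 75 = 3.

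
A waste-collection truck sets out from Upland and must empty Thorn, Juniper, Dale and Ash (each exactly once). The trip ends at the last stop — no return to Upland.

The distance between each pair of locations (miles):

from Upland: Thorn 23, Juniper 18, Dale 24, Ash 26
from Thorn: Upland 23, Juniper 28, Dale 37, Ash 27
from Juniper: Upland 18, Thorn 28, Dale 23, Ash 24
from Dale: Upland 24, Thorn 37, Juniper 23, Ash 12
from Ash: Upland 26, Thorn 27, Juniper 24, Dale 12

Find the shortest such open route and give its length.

There are 4! = 24 possible orderings.
Upland - Thorn - Juniper - Dale - Ash: 23+28+23+12 = 86
Upland - Thorn - Juniper - Ash - Dale: 23+28+24+12 = 87
Upland - Thorn - Dale - Juniper - Ash: 23+37+23+24 = 107
Upland - Thorn - Dale - Ash - Juniper: 23+37+12+24 = 96
Upland - Thorn - Ash - Juniper - Dale: 23+27+24+23 = 97
Upland - Thorn - Ash - Dale - Juniper: 23+27+12+23 = 85
Upland - Juniper - Thorn - Dale - Ash: 18+28+37+12 = 95
Upland - Juniper - Thorn - Ash - Dale: 18+28+27+12 = 85
Upland - Juniper - Dale - Thorn - Ash: 18+23+37+27 = 105
Upland - Juniper - Dale - Ash - Thorn: 18+23+12+27 = 80
Upland - Juniper - Ash - Thorn - Dale: 18+24+27+37 = 106
Upland - Juniper - Ash - Dale - Thorn: 18+24+12+37 = 91
Upland - Dale - Thorn - Juniper - Ash: 24+37+28+24 = 113
Upland - Dale - Thorn - Ash - Juniper: 24+37+27+24 = 112
… (10 more)
The minimum is 80.
One shortest path: Upland → Juniper → Dale → Ash → Thorn.

Minimum one-way distance = 80 miles.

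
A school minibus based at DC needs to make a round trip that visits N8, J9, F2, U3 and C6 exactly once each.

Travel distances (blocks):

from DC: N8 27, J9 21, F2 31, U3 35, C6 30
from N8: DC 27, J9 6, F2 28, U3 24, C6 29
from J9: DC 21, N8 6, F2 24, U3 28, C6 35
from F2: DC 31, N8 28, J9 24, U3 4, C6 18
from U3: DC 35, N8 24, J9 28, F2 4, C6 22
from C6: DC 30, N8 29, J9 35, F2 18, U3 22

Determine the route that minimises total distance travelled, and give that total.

DC → N8 → J9 → F2 → U3 → C6 → DC: 27+6+24+4+22+30 = 113
DC → N8 → J9 → F2 → C6 → U3 → DC: 27+6+24+18+22+35 = 132
DC → N8 → J9 → U3 → F2 → C6 → DC: 27+6+28+4+18+30 = 113
DC → N8 → J9 → U3 → C6 → F2 → DC: 27+6+28+22+18+31 = 132
DC → N8 → J9 → C6 → F2 → U3 → DC: 27+6+35+18+4+35 = 125
DC → N8 → J9 → C6 → U3 → F2 → DC: 27+6+35+22+4+31 = 125
DC → N8 → F2 → J9 → U3 → C6 → DC: 27+28+24+28+22+30 = 159
DC → N8 → F2 → J9 → C6 → U3 → DC: 27+28+24+35+22+35 = 171
DC → N8 → F2 → U3 → J9 → C6 → DC: 27+28+4+28+35+30 = 152
DC → N8 → F2 → U3 → C6 → J9 → DC: 27+28+4+22+35+21 = 137
DC → N8 → F2 → C6 → J9 → U3 → DC: 27+28+18+35+28+35 = 171
DC → N8 → F2 → C6 → U3 → J9 → DC: 27+28+18+22+28+21 = 144
DC → N8 → U3 → J9 → F2 → C6 → DC: 27+24+28+24+18+30 = 151
DC → N8 → U3 → J9 → C6 → F2 → DC: 27+24+28+35+18+31 = 163
… (46 more)
DC → J9 → N8 → U3 → F2 → C6 → DC: 21+6+24+4+18+30 = 103  ← best
The minimum is 103.
One optimal route: DC → J9 → N8 → U3 → F2 → C6 → DC (or its reverse).

Minimum total distance: 103 blocks.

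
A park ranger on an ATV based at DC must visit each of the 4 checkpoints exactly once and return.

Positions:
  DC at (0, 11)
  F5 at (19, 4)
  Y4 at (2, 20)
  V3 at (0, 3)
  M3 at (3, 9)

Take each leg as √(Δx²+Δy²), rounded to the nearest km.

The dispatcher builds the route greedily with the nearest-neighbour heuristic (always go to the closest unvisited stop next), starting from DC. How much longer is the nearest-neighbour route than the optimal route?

9 km longer than the optimal tour.

DC: M3=4, V3=8, Y4=9, F5=20 ⇒ M3
M3: V3=7, Y4=11, F5=17 ⇒ V3
V3: Y4=17, F5=19 ⇒ Y4
Y4: F5=23 ⇒ F5
NN route DC → M3 → V3 → Y4 → F5 → DC costs 71.
Optimal: DC → Y4 → F5 → V3 → M3 → DC costs 62 (by enumerating all 12 distinct tours).
Excess = 71 − 62 = 9.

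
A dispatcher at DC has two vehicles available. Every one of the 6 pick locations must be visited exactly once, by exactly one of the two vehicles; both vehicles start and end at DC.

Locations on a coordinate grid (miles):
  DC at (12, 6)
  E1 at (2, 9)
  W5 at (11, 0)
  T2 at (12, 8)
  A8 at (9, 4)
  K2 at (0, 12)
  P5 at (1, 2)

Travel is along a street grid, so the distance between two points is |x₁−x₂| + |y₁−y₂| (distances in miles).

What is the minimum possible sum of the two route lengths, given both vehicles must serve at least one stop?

There are 2^5 − 1 = 31 ways to divide the 6 stops into two non-empty groups. For each, the best each vehicle can do is its own shortest tour through its group:
  {E1} + {W5, T2, A8, K2, P5}: 26 + 52 = 78
  {W5} + {E1, T2, A8, K2, P5}: 14 + 44 = 58
  {E1, W5} + {T2, A8, K2, P5}: 38 + 44 = 82
  {T2} + {E1, W5, A8, K2, P5}: 4 + 52 = 56
  {E1, T2} + {W5, A8, K2, P5}: 26 + 52 = 78
  {W5, T2} + {E1, A8, K2, P5}: 18 + 44 = 62
  … (31 splits in total)
Best: vehicle 1 DC → T2 → DC = 4; vehicle 2 DC → E1 → K2 → P5 → W5 → A8 → DC = 52; combined 56.

Minimum combined distance: 56 miles.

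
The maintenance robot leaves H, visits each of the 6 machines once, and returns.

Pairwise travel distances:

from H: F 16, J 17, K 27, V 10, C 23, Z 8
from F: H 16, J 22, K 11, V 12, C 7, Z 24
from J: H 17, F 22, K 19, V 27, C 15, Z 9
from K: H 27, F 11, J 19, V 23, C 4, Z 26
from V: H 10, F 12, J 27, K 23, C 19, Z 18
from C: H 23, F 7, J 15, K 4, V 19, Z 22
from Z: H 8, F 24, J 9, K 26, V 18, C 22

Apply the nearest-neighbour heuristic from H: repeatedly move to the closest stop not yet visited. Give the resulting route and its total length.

Nearest-neighbour total = 69; route H → Z → J → C → K → F → V → H.

At H the remaining stops are Z 8, V 10, F 16, J 17, C 23, K 27; go to Z.
At Z the remaining stops are J 9, V 18, C 22, F 24, K 26; go to J.
At J the remaining stops are C 15, K 19, F 22, V 27; go to C.
At C the remaining stops are K 4, F 7, V 19; go to K.
At K the remaining stops are F 11, V 23; go to F.
At F the remaining stops are V 12; go to V.
Return V→H: 10.
Total = 8 + 9 + 15 + 4 + 11 + 12 + 10 = 69.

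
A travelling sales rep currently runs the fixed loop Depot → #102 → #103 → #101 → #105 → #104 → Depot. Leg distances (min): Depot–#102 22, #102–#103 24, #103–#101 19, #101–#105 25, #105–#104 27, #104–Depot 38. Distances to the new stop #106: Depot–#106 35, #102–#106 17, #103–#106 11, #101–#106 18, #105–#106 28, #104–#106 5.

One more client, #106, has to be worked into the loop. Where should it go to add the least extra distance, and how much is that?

+2 min — insert #106 between #104 and Depot.

Insertion cost between consecutive stops i–j is d(i,#106) + d(#106,j) − d(i,j):
  between Depot and #102: 35 + 17 − 22 = 30
  between #102 and #103: 17 + 11 − 24 = 4
  between #103 and #101: 11 + 18 − 19 = 10
  between #101 and #105: 18 + 28 − 25 = 21
  between #105 and #104: 28 + 5 − 27 = 6
  between #104 and Depot: 5 + 35 − 38 = 2
Cheapest insertion is between #104 and Depot, adding 2.
New total = 155 + 2 = 157.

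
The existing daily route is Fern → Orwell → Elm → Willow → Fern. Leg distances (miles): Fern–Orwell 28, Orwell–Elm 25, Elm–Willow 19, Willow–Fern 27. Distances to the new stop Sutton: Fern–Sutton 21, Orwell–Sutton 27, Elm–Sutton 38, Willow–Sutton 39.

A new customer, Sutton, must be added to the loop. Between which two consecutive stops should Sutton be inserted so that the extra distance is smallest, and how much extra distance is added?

Insertion cost between consecutive stops i–j is d(i,Sutton) + d(Sutton,j) − d(i,j):
  between Fern and Orwell: 21 + 27 − 28 = 20
  between Orwell and Elm: 27 + 38 − 25 = 40
  between Elm and Willow: 38 + 39 − 19 = 58
  between Willow and Fern: 39 + 21 − 27 = 33
Cheapest insertion is between Fern and Orwell, adding 20.
New total = 99 + 20 = 119.

Adding 20 miles by placing Sutton on the Fern–Orwell leg.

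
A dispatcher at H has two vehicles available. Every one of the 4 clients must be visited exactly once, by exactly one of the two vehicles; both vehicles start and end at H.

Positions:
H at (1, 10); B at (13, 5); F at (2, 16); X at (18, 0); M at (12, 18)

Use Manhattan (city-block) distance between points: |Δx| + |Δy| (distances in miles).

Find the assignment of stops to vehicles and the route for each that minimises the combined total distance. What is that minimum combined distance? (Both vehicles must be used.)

Try each way of splitting the stops between the two vehicles (each non-empty) and, for each split, find the best tour for each vehicle:
  {B} + {F, X, M}: 34 + 70 = 104
  {F} + {B, X, M}: 14 + 70 = 84
  {B, F} + {X, M}: 46 + 70 = 116
  {X} + {B, F, M}: 54 + 50 = 104
  {B, X} + {F, M}: 54 + 38 = 92
  {F, X} + {B, M}: 66 + 50 = 116
  … (7 splits in total)
Best: vehicle 1 H → F → H = 14; vehicle 2 H → B → X → M → H = 70; combined 84.

Minimum combined distance: 84 miles.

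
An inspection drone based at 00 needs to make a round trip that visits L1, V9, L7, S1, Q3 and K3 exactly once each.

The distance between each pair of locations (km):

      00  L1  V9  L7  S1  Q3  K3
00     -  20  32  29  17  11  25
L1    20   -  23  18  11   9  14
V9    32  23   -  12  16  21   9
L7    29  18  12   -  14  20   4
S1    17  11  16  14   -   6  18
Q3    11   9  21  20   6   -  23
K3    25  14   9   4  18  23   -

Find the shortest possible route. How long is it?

Shortest round trip = 83 km.

With 6 stops there are 6!/2 = 360 distinct round trips (a route and its reverse cost the same).
00-L1-V9-L7-S1-Q3-K3-00: 20+23+12+14+6+23+25 = 123
00-L1-V9-L7-S1-K3-Q3-00: 20+23+12+14+18+23+11 = 121
00-L1-V9-L7-Q3-S1-K3-00: 20+23+12+20+6+18+25 = 124
00-L1-V9-L7-Q3-K3-S1-00: 20+23+12+20+23+18+17 = 133
00-L1-V9-L7-K3-S1-Q3-00: 20+23+12+4+18+6+11 = 94
00-L1-V9-L7-K3-Q3-S1-00: 20+23+12+4+23+6+17 = 105
00-L1-V9-S1-L7-Q3-K3-00: 20+23+16+14+20+23+25 = 141
00-L1-V9-S1-L7-K3-Q3-00: 20+23+16+14+4+23+11 = 111
… (352 more)
00-L1-K3-L7-V9-S1-Q3-00: 20+14+4+12+16+6+11 = 83  ← best
The minimum is 83.
One optimal route: 00 → L1 → K3 → L7 → V9 → S1 → Q3 → 00 (or its reverse).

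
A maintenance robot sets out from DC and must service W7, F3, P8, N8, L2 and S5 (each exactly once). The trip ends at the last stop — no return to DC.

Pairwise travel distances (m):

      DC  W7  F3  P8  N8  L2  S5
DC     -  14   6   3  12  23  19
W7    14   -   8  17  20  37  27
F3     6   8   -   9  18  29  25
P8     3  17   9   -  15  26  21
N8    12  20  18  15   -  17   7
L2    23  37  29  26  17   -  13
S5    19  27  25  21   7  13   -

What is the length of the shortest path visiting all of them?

There are 6! = 720 possible orderings.
DC → W7 → F3 → P8 → N8 → L2 → S5: 14+8+9+15+17+13 = 76
DC → W7 → F3 → P8 → N8 → S5 → L2: 14+8+9+15+7+13 = 66
DC → W7 → F3 → P8 → L2 → N8 → S5: 14+8+9+26+17+7 = 81
DC → W7 → F3 → P8 → L2 → S5 → N8: 14+8+9+26+13+7 = 77
DC → W7 → F3 → P8 → S5 → N8 → L2: 14+8+9+21+7+17 = 76
DC → W7 → F3 → P8 → S5 → L2 → N8: 14+8+9+21+13+17 = 82
DC → W7 → F3 → N8 → P8 → L2 → S5: 14+8+18+15+26+13 = 94
DC → W7 → F3 → N8 → P8 → S5 → L2: 14+8+18+15+21+13 = 89
… (712 more)
DC → P8 → F3 → W7 → N8 → S5 → L2: 3+9+8+20+7+13 = 60  ← best
The minimum is 60.
One shortest path: DC → P8 → F3 → W7 → N8 → S5 → L2.

Shortest open route: 60 m.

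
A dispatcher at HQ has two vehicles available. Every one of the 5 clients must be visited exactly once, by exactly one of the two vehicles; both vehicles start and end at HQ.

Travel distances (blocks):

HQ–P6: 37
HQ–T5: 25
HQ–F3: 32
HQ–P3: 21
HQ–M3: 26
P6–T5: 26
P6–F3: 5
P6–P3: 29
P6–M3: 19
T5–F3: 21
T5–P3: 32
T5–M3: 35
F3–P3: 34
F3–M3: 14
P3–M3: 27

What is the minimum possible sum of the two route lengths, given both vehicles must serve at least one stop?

There are 2^4 − 1 = 15 ways to divide the 5 stops into two non-empty groups. For each, the best each vehicle can do is its own shortest tour through its group:
  {P6} + {T5, F3, P3, M3}: 74 + 108 = 182
  {T5} + {P6, F3, P3, M3}: 50 + 95 = 145
  {P6, T5} + {F3, P3, M3}: 88 + 94 = 182
  {F3} + {P6, T5, P3, M3}: 64 + 118 = 182
  {P6, F3} + {T5, P3, M3}: 74 + 108 = 182
  {T5, F3} + {P6, P3, M3}: 78 + 95 = 173
  … (15 splits in total)
  {P3} + {P6, T5, F3, M3}: 42 + 96 = 138  ← best
Best: vehicle 1 HQ → P3 → HQ = 42; vehicle 2 HQ → T5 → P6 → F3 → M3 → HQ = 96; combined 138.

Minimum combined distance: 138 blocks.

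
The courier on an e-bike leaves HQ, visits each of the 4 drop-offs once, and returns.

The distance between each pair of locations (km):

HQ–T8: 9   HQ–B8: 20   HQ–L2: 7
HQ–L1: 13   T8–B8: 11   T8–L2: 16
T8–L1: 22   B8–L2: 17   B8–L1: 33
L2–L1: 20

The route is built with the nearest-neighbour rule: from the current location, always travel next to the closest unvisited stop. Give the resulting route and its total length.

Nearest-neighbour total = 80 km; route HQ → L2 → T8 → B8 → L1 → HQ.

At HQ the remaining stops are L2 7, T8 9, L1 13, B8 20; go to L2.
At L2 the remaining stops are T8 16, B8 17, L1 20; go to T8.
At T8 the remaining stops are B8 11, L1 22; go to B8.
At B8 the remaining stops are L1 33; go to L1.
Return L1→HQ: 13.
Total = 7 + 16 + 11 + 33 + 13 = 80.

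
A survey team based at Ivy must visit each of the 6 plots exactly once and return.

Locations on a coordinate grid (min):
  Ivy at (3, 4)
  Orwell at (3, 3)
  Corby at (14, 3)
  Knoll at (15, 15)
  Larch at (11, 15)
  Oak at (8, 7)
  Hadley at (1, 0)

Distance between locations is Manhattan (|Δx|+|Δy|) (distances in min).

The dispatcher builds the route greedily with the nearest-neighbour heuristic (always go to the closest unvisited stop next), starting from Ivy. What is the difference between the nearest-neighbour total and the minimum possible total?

From Ivy: Orwell=1, Hadley=6, Oak=8, Corby=12, Larch=19, Knoll=23 → choose Orwell (1).
From Orwell: Hadley=5, Oak=9, Corby=11, Larch=20, Knoll=24 → choose Hadley (5).
From Hadley: Oak=14, Corby=16, Larch=25, Knoll=29 → choose Oak (14).
From Oak: Corby=10, Larch=11, Knoll=15 → choose Corby (10).
From Corby: Knoll=13, Larch=15 → choose Knoll (13).
From Knoll: Larch=4 → choose Larch (4).
NN route Ivy → Orwell → Hadley → Oak → Corby → Knoll → Larch → Ivy costs 66.
Optimal: Ivy → Orwell → Hadley → Corby → Knoll → Larch → Oak → Ivy costs 58 (by enumerating all 360 distinct tours).
Excess = 66 − 58 = 8.

Excess over optimum: 8 min.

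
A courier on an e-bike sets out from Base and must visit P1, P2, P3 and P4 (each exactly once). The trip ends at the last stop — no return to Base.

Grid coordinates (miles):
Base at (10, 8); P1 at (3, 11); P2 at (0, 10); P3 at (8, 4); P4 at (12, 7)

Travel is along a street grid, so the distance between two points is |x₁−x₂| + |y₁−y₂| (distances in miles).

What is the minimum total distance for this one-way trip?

There are 4! = 24 possible orderings.
Base→P1→P2→P3→P4: 10+4+14+7 = 35
Base→P1→P2→P4→P3: 10+4+15+7 = 36
Base→P1→P3→P2→P4: 10+12+14+15 = 51
Base→P1→P3→P4→P2: 10+12+7+15 = 44
Base→P1→P4→P2→P3: 10+13+15+14 = 52
Base→P1→P4→P3→P2: 10+13+7+14 = 44
Base→P2→P1→P3→P4: 12+4+12+7 = 35
Base→P2→P1→P4→P3: 12+4+13+7 = 36
Base→P2→P3→P1→P4: 12+14+12+13 = 51
Base→P2→P3→P4→P1: 12+14+7+13 = 46
Base→P2→P4→P1→P3: 12+15+13+12 = 52
Base→P2→P4→P3→P1: 12+15+7+12 = 46
Base→P3→P1→P2→P4: 6+12+4+15 = 37
Base→P3→P1→P4→P2: 6+12+13+15 = 46
… (10 more)
Base→P4→P3→P1→P2: 3+7+12+4 = 26  ← best
The minimum is 26.
One shortest path: Base → P4 → P3 → P1 → P2.

Minimum one-way distance = 26 miles.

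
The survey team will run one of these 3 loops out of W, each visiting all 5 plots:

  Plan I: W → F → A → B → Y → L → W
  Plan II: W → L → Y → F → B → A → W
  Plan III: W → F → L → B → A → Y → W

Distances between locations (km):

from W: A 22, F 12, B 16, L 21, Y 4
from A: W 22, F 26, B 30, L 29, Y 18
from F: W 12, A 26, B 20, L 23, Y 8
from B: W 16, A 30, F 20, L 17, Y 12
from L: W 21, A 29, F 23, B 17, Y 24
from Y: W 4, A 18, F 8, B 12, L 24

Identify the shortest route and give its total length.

Shortest is Plan III, total 104 km.

Plan I: 12 + 26 + 30 + 12 + 24 + 21 = 125
Plan II: 21 + 24 + 8 + 20 + 30 + 22 = 125
Plan III: 12 + 23 + 17 + 30 + 18 + 4 = 104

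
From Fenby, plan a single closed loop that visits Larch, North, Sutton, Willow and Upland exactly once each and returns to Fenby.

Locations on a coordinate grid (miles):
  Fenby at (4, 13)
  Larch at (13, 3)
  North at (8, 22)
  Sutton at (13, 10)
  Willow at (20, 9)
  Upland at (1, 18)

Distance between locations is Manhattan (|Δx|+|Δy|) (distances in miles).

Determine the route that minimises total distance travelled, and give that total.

Fenby→Larch→North→Sutton→Willow→Upland→Fenby: 19+24+17+8+28+8 = 104
Fenby→Larch→North→Sutton→Upland→Willow→Fenby: 19+24+17+20+28+20 = 128
Fenby→Larch→North→Willow→Sutton→Upland→Fenby: 19+24+25+8+20+8 = 104
Fenby→Larch→North→Willow→Upland→Sutton→Fenby: 19+24+25+28+20+12 = 128
Fenby→Larch→North→Upland→Sutton→Willow→Fenby: 19+24+11+20+8+20 = 102
Fenby→Larch→North→Upland→Willow→Sutton→Fenby: 19+24+11+28+8+12 = 102
Fenby→Larch→Sutton→North→Willow→Upland→Fenby: 19+7+17+25+28+8 = 104
Fenby→Larch→Sutton→North→Upland→Willow→Fenby: 19+7+17+11+28+20 = 102
Fenby→Larch→Sutton→Willow→North→Upland→Fenby: 19+7+8+25+11+8 = 78
Fenby→Larch→Sutton→Willow→Upland→North→Fenby: 19+7+8+28+11+13 = 86
Fenby→Larch→Sutton→Upland→North→Willow→Fenby: 19+7+20+11+25+20 = 102
Fenby→Larch→Sutton→Upland→Willow→North→Fenby: 19+7+20+28+25+13 = 112
Fenby→Larch→Willow→North→Sutton→Upland→Fenby: 19+13+25+17+20+8 = 102
Fenby→Larch→Willow→North→Upland→Sutton→Fenby: 19+13+25+11+20+12 = 100
… (46 more)
Fenby→Larch→Willow→Sutton→North→Upland→Fenby: 19+13+8+17+11+8 = 76  ← best
The minimum is 76.
One optimal route: Fenby → Larch → Willow → Sutton → North → Upland → Fenby (or its reverse).

76 miles — the shortest possible round trip.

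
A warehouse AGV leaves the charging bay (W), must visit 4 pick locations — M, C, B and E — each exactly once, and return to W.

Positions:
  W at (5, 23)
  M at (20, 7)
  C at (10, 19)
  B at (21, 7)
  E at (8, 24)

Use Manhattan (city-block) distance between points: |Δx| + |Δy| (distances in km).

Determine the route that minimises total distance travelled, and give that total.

With 4 stops there are 4!/2 = 12 distinct round trips (a route and its reverse cost the same).
W→M→C→B→E→W: 31+22+23+30+4 = 110
W→M→C→E→B→W: 31+22+7+30+32 = 122
W→M→B→C→E→W: 31+1+23+7+4 = 66
W→M→B→E→C→W: 31+1+30+7+9 = 78
W→M→E→C→B→W: 31+29+7+23+32 = 122
W→M→E→B→C→W: 31+29+30+23+9 = 122
W→C→M→B→E→W: 9+22+1+30+4 = 66
W→C→M→E→B→W: 9+22+29+30+32 = 122
W→C→B→M→E→W: 9+23+1+29+4 = 66
W→C→E→M→B→W: 9+7+29+1+32 = 78
W→B→M→C→E→W: 32+1+22+7+4 = 66
W→B→C→M→E→W: 32+23+22+29+4 = 110
The minimum is 66.
One optimal route: W → M → B → C → E → W (or its reverse).

Minimum total distance: 66 km.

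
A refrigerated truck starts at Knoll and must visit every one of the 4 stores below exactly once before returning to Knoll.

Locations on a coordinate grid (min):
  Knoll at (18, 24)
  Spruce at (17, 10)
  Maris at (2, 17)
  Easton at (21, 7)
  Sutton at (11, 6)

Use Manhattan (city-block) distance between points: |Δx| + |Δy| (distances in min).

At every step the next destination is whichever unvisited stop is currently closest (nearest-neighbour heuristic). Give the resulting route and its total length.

From Knoll: distances to unvisited — Spruce=15, Easton=20, Maris=23, Sutton=25. Nearest is Spruce (15).
From Spruce: distances to unvisited — Easton=7, Sutton=10, Maris=22. Nearest is Easton (7).
From Easton: distances to unvisited — Sutton=11, Maris=29. Nearest is Sutton (11).
From Sutton: distances to unvisited — Maris=20. Nearest is Maris (20).
Return Maris→Knoll: 23.
Total = 15 + 7 + 11 + 20 + 23 = 76.

Total distance 76 min via the nearest-neighbour route Knoll → Spruce → Easton → Sutton → Maris → Knoll.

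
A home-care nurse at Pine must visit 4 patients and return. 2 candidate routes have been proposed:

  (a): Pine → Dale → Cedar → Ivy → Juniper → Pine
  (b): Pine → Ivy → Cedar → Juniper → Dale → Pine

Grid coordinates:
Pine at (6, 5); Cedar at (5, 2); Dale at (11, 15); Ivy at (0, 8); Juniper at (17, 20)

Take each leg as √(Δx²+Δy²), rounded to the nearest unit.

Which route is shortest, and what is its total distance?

56 — (b) is the shortest.

(a): 11 + 14 + 8 + 21 + 19 = 73
(b): 7 + 8 + 22 + 8 + 11 = 56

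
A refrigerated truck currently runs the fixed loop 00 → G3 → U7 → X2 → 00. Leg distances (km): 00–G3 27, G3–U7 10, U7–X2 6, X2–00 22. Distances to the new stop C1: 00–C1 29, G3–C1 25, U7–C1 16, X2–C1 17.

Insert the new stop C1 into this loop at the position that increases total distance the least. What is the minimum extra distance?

Minimum extra distance: 24 km, inserting C1 between X2 and 00.

Insertion cost between consecutive stops i–j is d(i,C1) + d(C1,j) − d(i,j):
  between 00 and G3: 29 + 25 − 27 = 27
  between G3 and U7: 25 + 16 − 10 = 31
  between U7 and X2: 16 + 17 − 6 = 27
  between X2 and 00: 17 + 29 − 22 = 24
Cheapest insertion is between X2 and 00, adding 24.
New total = 65 + 24 = 89.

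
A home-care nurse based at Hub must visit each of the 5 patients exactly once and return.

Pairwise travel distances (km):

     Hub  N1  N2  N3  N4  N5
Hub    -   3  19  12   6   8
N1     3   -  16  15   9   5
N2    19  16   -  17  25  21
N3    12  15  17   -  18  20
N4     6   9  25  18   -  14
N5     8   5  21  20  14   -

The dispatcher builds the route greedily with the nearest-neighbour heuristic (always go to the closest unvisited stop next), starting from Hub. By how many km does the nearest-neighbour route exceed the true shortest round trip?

The nearest-neighbour route is 6 km longer than optimal.

From Hub: N1=3, N4=6, N5=8, N3=12, N2=19 → choose N1 (3).
From N1: N5=5, N4=9, N3=15, N2=16 → choose N5 (5).
From N5: N4=14, N3=20, N2=21 → choose N4 (14).
From N4: N3=18, N2=25 → choose N3 (18).
From N3: N2=17 → choose N2 (17).
NN route Hub → N1 → N5 → N4 → N3 → N2 → Hub costs 76.
Optimal: Hub → N1 → N5 → N2 → N3 → N4 → Hub costs 70 (by enumerating all 60 distinct tours).
Excess = 76 − 70 = 6.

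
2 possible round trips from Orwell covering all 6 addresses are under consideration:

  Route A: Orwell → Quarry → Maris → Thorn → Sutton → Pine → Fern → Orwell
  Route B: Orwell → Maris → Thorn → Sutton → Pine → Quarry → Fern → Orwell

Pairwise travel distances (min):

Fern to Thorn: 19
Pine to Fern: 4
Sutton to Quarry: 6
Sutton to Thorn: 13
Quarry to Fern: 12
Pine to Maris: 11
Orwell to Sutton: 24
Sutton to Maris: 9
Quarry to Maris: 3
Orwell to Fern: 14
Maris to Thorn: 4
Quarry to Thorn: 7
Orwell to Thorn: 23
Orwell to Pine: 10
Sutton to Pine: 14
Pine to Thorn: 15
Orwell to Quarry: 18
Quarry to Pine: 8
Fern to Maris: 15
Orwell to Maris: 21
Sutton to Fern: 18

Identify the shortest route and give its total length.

Route A: 18 + 3 + 4 + 13 + 14 + 4 + 14 = 70
Route B: 21 + 4 + 13 + 14 + 8 + 12 + 14 = 86

70 min — Route A is the shortest.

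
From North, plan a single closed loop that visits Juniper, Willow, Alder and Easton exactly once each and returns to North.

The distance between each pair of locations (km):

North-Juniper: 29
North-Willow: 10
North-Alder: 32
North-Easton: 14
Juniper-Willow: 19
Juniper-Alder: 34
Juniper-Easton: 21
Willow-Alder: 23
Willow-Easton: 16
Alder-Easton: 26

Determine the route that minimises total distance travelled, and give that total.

There are 12 distinct closed tours to check (reversals are equivalent).
North → Juniper → Willow → Alder → Easton → North: 29+19+23+26+14 = 111
North → Juniper → Willow → Easton → Alder → North: 29+19+16+26+32 = 122
North → Juniper → Alder → Willow → Easton → North: 29+34+23+16+14 = 116
North → Juniper → Alder → Easton → Willow → North: 29+34+26+16+10 = 115
North → Juniper → Easton → Willow → Alder → North: 29+21+16+23+32 = 121
North → Juniper → Easton → Alder → Willow → North: 29+21+26+23+10 = 109
North → Willow → Juniper → Alder → Easton → North: 10+19+34+26+14 = 103
North → Willow → Juniper → Easton → Alder → North: 10+19+21+26+32 = 108
North → Willow → Alder → Juniper → Easton → North: 10+23+34+21+14 = 102
North → Willow → Easton → Juniper → Alder → North: 10+16+21+34+32 = 113
North → Alder → Juniper → Willow → Easton → North: 32+34+19+16+14 = 115
North → Alder → Willow → Juniper → Easton → North: 32+23+19+21+14 = 109
The minimum is 102.
One optimal route: North → Willow → Alder → Juniper → Easton → North (or its reverse).

Shortest round trip = 102 km.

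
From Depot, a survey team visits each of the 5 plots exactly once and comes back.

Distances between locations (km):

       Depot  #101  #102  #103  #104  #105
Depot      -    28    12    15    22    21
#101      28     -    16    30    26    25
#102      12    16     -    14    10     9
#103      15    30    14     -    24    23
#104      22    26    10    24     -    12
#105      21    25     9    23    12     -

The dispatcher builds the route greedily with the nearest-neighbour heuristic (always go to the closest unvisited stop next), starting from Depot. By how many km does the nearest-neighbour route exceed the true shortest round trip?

Depot: #102=12, #103=15, #105=21, #104=22, #101=28 ⇒ #102
#102: #105=9, #104=10, #103=14, #101=16 ⇒ #105
#105: #104=12, #103=23, #101=25 ⇒ #104
#104: #103=24, #101=26 ⇒ #103
#103: #101=30 ⇒ #101
NN route Depot → #102 → #105 → #104 → #103 → #101 → Depot costs 115.
Optimal: Depot → #101 → #102 → #104 → #105 → #103 → Depot costs 104 (by enumerating all 60 distinct tours).
Excess = 115 − 104 = 11.

Excess over optimum: 11 km.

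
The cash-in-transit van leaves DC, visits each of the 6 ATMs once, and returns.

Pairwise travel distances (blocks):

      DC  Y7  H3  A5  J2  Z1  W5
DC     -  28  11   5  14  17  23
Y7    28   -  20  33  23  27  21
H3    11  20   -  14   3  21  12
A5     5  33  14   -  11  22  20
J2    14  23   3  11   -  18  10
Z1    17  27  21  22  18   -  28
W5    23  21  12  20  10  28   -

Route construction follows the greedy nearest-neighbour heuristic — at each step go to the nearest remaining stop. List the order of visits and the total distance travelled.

96 blocks along DC → A5 → J2 → H3 → W5 → Y7 → Z1 → DC.

DC → [A5:5 / H3:11 / J2:14 / Z1:17 / W5:23 / Y7:28] → A5 (5)
A5 → [J2:11 / H3:14 / W5:20 / Z1:22 / Y7:33] → J2 (11)
J2 → [H3:3 / W5:10 / Z1:18 / Y7:23] → H3 (3)
H3 → [W5:12 / Y7:20 / Z1:21] → W5 (12)
W5 → [Y7:21 / Z1:28] → Y7 (21)
Y7 → [Z1:27] → Z1 (27)
Return Z1→DC: 17.
Total = 5 + 11 + 3 + 12 + 21 + 27 + 17 = 96.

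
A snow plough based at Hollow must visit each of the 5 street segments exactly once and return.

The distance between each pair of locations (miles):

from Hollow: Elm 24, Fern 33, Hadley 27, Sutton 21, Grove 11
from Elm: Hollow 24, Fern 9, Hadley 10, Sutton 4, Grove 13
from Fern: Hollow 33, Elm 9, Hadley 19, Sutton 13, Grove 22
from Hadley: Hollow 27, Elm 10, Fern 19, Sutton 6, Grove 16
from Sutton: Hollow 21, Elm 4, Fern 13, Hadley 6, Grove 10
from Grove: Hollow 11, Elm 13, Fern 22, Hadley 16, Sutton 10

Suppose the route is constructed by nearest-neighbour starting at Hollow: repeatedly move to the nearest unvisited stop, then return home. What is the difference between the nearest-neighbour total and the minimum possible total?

From Hollow: Grove=11, Sutton=21, Elm=24, Hadley=27, Fern=33 → choose Grove (11).
From Grove: Sutton=10, Elm=13, Hadley=16, Fern=22 → choose Sutton (10).
From Sutton: Elm=4, Hadley=6, Fern=13 → choose Elm (4).
From Elm: Fern=9, Hadley=10 → choose Fern (9).
From Fern: Hadley=19 → choose Hadley (19).
NN route Hollow → Grove → Sutton → Elm → Fern → Hadley → Hollow costs 80.
Optimal: Hollow → Elm → Fern → Hadley → Sutton → Grove → Hollow costs 79 (by enumerating all 60 distinct tours).
Excess = 80 − 79 = 1.

1 miles longer than the optimal tour.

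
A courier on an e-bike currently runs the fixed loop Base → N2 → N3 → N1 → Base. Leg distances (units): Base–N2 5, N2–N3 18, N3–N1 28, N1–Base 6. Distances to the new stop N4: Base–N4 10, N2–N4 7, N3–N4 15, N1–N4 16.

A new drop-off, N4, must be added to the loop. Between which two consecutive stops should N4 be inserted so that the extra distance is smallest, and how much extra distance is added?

Insertion cost between consecutive stops i–j is d(i,N4) + d(N4,j) − d(i,j):
  between Base and N2: 10 + 7 − 5 = 12
  between N2 and N3: 7 + 15 − 18 = 4
  between N3 and N1: 15 + 16 − 28 = 3
  between N1 and Base: 16 + 10 − 6 = 20
Cheapest insertion is between N3 and N1, adding 3.
New total = 57 + 3 = 60.

+3 — insert N4 between N3 and N1.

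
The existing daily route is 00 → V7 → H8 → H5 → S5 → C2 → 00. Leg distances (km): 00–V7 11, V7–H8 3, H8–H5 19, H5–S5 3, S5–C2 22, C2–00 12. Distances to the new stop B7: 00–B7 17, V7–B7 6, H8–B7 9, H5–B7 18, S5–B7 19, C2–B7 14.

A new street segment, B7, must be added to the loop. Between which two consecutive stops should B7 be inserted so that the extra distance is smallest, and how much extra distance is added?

+8 km — insert B7 between H8 and H5.

Insertion cost between consecutive stops i–j is d(i,B7) + d(B7,j) − d(i,j):
  between 00 and V7: 17 + 6 − 11 = 12
  between V7 and H8: 6 + 9 − 3 = 12
  between H8 and H5: 9 + 18 − 19 = 8
  between H5 and S5: 18 + 19 − 3 = 34
  between S5 and C2: 19 + 14 − 22 = 11
  between C2 and 00: 14 + 17 − 12 = 19
Cheapest insertion is between H8 and H5, adding 8.
New total = 70 + 8 = 78.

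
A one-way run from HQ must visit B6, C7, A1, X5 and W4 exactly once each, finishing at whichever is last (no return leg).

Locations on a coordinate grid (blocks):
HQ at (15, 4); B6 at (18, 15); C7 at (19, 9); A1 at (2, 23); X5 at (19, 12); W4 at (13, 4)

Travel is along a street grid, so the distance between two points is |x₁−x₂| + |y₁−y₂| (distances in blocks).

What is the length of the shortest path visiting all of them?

44 blocks — the minimum one-way total.

There are 5! = 120 possible orderings.
HQ - B6 - C7 - A1 - X5 - W4: 14+7+31+28+14 = 94
HQ - B6 - C7 - A1 - W4 - X5: 14+7+31+30+14 = 96
HQ - B6 - C7 - X5 - A1 - W4: 14+7+3+28+30 = 82
HQ - B6 - C7 - X5 - W4 - A1: 14+7+3+14+30 = 68
HQ - B6 - C7 - W4 - A1 - X5: 14+7+11+30+28 = 90
HQ - B6 - C7 - W4 - X5 - A1: 14+7+11+14+28 = 74
HQ - B6 - A1 - C7 - X5 - W4: 14+24+31+3+14 = 86
HQ - B6 - A1 - C7 - W4 - X5: 14+24+31+11+14 = 94
HQ - B6 - A1 - X5 - C7 - W4: 14+24+28+3+11 = 80
HQ - B6 - A1 - X5 - W4 - C7: 14+24+28+14+11 = 91
HQ - B6 - A1 - W4 - C7 - X5: 14+24+30+11+3 = 82
HQ - B6 - A1 - W4 - X5 - C7: 14+24+30+14+3 = 85
HQ - B6 - X5 - C7 - A1 - W4: 14+4+3+31+30 = 82
HQ - B6 - X5 - C7 - W4 - A1: 14+4+3+11+30 = 62
… (106 more)
HQ - W4 - C7 - X5 - B6 - A1: 2+11+3+4+24 = 44  ← best
The minimum is 44.
One shortest path: HQ → W4 → C7 → X5 → B6 → A1.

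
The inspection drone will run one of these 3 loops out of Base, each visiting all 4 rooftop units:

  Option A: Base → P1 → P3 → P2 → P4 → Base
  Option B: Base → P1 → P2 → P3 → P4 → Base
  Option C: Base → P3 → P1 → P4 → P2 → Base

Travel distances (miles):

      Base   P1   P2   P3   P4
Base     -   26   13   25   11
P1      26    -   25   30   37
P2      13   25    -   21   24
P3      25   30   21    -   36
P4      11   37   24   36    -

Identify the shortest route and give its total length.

112 miles — Option A is the shortest.

Option A: 26 + 30 + 21 + 24 + 11 = 112
Option B: 26 + 25 + 21 + 36 + 11 = 119
Option C: 25 + 30 + 37 + 24 + 13 = 129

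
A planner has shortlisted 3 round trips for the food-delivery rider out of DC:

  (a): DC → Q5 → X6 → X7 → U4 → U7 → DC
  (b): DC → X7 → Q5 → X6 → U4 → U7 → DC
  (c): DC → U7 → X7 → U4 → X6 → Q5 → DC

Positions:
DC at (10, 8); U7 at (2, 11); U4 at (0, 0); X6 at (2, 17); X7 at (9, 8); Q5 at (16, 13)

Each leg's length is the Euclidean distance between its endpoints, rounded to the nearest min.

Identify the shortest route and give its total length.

Shortest is (b), total 62 min.

(a): 8 + 15 + 11 + 12 + 11 + 9 = 66
(b): 1 + 9 + 15 + 17 + 11 + 9 = 62
(c): 9 + 8 + 12 + 17 + 15 + 8 = 69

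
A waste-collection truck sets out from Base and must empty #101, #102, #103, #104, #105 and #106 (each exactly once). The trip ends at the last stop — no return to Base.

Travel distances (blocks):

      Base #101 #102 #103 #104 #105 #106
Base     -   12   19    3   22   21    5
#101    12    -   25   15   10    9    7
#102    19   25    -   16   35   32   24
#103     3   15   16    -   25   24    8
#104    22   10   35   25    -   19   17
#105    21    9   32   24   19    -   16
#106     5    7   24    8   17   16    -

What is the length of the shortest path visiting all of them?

78 blocks — the minimum one-way total.

There are 6! = 720 possible orderings.
Base → #101 → #102 → #103 → #104 → #105 → #106: 12+25+16+25+19+16 = 113
Base → #101 → #102 → #103 → #104 → #106 → #105: 12+25+16+25+17+16 = 111
Base → #101 → #102 → #103 → #105 → #104 → #106: 12+25+16+24+19+17 = 113
Base → #101 → #102 → #103 → #105 → #106 → #104: 12+25+16+24+16+17 = 110
Base → #101 → #102 → #103 → #106 → #104 → #105: 12+25+16+8+17+19 = 97
Base → #101 → #102 → #103 → #106 → #105 → #104: 12+25+16+8+16+19 = 96
Base → #101 → #102 → #104 → #103 → #105 → #106: 12+25+35+25+24+16 = 137
Base → #101 → #102 → #104 → #103 → #106 → #105: 12+25+35+25+8+16 = 121
… (712 more)
Base → #102 → #103 → #106 → #101 → #105 → #104: 19+16+8+7+9+19 = 78  ← best
The minimum is 78.
One shortest path: Base → #102 → #103 → #106 → #101 → #105 → #104.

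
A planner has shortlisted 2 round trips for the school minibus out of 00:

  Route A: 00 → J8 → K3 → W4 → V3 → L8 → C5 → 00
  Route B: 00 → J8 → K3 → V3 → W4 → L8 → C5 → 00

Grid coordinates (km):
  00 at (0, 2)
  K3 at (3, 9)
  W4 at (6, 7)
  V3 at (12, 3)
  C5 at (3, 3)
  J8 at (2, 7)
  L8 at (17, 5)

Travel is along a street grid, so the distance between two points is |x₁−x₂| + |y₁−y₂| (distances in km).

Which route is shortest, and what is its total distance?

52 km — Route A is the shortest.

Route A: 7 + 3 + 5 + 10 + 7 + 16 + 4 = 52
Route B: 7 + 3 + 15 + 10 + 13 + 16 + 4 = 68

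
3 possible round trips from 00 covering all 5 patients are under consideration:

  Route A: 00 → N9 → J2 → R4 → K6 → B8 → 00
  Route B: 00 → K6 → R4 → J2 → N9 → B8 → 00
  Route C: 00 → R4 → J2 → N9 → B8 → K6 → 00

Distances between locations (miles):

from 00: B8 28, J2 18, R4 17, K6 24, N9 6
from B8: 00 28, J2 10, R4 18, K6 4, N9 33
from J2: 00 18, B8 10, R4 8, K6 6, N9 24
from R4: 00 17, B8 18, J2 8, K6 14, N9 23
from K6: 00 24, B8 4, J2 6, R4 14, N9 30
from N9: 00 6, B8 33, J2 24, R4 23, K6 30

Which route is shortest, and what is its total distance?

Shortest is Route A, total 84 miles.

Route A: 6 + 24 + 8 + 14 + 4 + 28 = 84
Route B: 24 + 14 + 8 + 24 + 33 + 28 = 131
Route C: 17 + 8 + 24 + 33 + 4 + 24 = 110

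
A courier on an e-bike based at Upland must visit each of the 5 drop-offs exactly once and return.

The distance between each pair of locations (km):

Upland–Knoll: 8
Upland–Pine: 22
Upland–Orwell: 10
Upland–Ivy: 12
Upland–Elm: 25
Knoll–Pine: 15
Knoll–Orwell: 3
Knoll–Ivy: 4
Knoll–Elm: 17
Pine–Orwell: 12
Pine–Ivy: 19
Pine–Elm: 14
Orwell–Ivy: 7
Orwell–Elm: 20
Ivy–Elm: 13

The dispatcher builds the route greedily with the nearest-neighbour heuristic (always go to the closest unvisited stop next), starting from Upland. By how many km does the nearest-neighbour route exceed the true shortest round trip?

The nearest-neighbour route is 6 km longer than optimal.

Upland: Knoll=8, Orwell=10, Ivy=12, Pine=22, Elm=25 ⇒ Knoll
Knoll: Orwell=3, Ivy=4, Pine=15, Elm=17 ⇒ Orwell
Orwell: Ivy=7, Pine=12, Elm=20 ⇒ Ivy
Ivy: Elm=13, Pine=19 ⇒ Elm
Elm: Pine=14 ⇒ Pine
NN route Upland → Knoll → Orwell → Ivy → Elm → Pine → Upland costs 67.
Optimal: Upland → Knoll → Ivy → Elm → Pine → Orwell → Upland costs 61 (by enumerating all 60 distinct tours).
Excess = 67 − 61 = 6.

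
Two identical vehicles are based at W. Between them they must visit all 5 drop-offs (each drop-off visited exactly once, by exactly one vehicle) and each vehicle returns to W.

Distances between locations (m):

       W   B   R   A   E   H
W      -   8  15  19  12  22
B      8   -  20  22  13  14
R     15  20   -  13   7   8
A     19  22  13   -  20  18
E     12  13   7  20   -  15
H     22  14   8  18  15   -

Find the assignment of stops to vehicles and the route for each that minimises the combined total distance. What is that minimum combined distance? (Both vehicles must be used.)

80 m — the smallest possible combined total.

There are 2^4 − 1 = 15 ways to divide the 5 stops into two non-empty groups. For each, the best each vehicle can do is its own shortest tour through its group:
  {B} + {R, A, E, H}: 16 + 64 = 80
  {R} + {B, A, E, H}: 30 + 72 = 102
  {B, R} + {A, E, H}: 43 + 64 = 107
  {A} + {B, R, E, H}: 38 + 49 = 87
  {B, A} + {R, E, H}: 49 + 49 = 98
  {R, A} + {B, E, H}: 47 + 49 = 96
  … (15 splits in total)
Best: vehicle 1 W → B → W = 16; vehicle 2 W → A → H → R → E → W = 64; combined 80.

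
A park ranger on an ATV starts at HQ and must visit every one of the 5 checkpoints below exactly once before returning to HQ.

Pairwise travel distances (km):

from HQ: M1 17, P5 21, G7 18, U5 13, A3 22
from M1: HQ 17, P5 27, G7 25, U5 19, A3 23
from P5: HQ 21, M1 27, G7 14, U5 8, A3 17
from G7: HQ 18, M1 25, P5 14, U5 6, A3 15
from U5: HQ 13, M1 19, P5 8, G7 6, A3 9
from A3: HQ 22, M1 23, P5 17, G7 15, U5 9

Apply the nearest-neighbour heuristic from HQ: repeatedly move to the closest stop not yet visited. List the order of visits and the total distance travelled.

At HQ the remaining stops are U5 13, M1 17, G7 18, P5 21, A3 22; go to U5.
At U5 the remaining stops are G7 6, P5 8, A3 9, M1 19; go to G7.
At G7 the remaining stops are P5 14, A3 15, M1 25; go to P5.
At P5 the remaining stops are A3 17, M1 27; go to A3.
At A3 the remaining stops are M1 23; go to M1.
Return M1→HQ: 17.
Total = 13 + 6 + 14 + 17 + 23 + 17 = 90.

90 km along HQ → U5 → G7 → P5 → A3 → M1 → HQ.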